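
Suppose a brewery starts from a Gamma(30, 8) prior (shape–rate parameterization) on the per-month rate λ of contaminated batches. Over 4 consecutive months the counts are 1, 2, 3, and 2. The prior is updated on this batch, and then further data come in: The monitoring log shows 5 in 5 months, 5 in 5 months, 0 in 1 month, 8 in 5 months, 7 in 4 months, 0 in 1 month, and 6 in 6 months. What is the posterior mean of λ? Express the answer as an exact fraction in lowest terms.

23/13

Total count: 1 + 2 + 3 + 2 = 8.
Total exposure: 4 months.
After the first batch: Gamma(30 + 8, 8 + 4) = Gamma(38, 12).
Total count: 5 + 5 + 0 + 8 + 7 + 0 + 6 = 31.
Total exposure: 5 + 5 + 1 + 5 + 4 + 1 + 6 = 27 months.
After the second batch: Gamma(38 + 31, 12 + 27) = Gamma(69, 39).
Posterior mean = α'/β' = 69/39 = 23/13.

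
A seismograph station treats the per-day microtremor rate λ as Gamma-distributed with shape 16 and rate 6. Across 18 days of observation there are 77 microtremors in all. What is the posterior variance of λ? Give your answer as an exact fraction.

31/192

Total count 77 over total exposure 18 days.
Conjugate update: add total count to the shape and total exposure to the rate, giving Gamma(93, 24).
Posterior variance = α'/β'² = 93/576 = 31/192.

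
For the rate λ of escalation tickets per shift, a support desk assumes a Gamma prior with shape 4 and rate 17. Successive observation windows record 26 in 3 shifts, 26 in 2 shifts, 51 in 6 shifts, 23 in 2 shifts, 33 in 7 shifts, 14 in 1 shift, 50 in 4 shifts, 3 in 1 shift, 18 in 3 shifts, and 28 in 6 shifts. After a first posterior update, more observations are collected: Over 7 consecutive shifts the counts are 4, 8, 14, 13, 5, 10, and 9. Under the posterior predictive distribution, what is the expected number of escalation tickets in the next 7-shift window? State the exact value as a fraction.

Total count: 26 + 26 + 51 + 23 + 33 + 14 + 50 + 3 + 18 + 28 = 272.
Total exposure: 3 + 2 + 6 + 2 + 7 + 1 + 4 + 1 + 3 + 6 = 35 shifts.
After the first batch: Gamma(4 + 272, 17 + 35) = Gamma(276, 52).
Total count: 4 + 8 + 14 + 13 + 5 + 10 + 9 = 63.
Total exposure: 7 shifts.
After the second batch: Gamma(276 + 63, 52 + 7) = Gamma(339, 59).
Predictive mean over a 7-shift window = T·E[λ|data] = 7·339/59 = 2373/59.

2373/59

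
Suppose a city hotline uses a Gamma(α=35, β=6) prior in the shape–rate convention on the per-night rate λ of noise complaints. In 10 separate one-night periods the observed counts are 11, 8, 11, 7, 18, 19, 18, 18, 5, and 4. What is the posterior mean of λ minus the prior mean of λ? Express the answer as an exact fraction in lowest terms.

Total count: 11 + 8 + 11 + 7 + 18 + 19 + 18 + 18 + 5 + 4 = 119.
Total exposure: 10 nights.
Posterior: α' = 35 + 119 = 154, β' = 6 + 10 = 16.
Posterior mean = 154/16 = 77/8; prior mean = 35/6 = 35/6. Difference = 77/8 − 35/6 = 91/24.

91/24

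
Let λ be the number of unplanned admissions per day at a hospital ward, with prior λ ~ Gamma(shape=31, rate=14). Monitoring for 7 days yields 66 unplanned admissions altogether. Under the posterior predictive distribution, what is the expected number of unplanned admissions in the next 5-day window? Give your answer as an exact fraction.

Total count 66 over total exposure 7 days.
The Gamma prior is conjugate for the Poisson rate, so λ | data ~ Gamma(31+66, 14+7) = Gamma(97, 21).
Predictive mean over a 5-day window = T·E[λ|data] = 5·97/21 = 485/21.

485/21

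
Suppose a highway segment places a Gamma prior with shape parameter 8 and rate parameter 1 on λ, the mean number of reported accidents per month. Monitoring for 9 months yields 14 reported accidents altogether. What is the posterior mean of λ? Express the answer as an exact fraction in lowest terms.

11/5

Total count 14 over total exposure 9 months.
The Gamma prior is conjugate for the Poisson rate, so λ | data ~ Gamma(8+14, 1+9) = Gamma(22, 10).
Posterior mean = α'/β' = 22/10 = 11/5.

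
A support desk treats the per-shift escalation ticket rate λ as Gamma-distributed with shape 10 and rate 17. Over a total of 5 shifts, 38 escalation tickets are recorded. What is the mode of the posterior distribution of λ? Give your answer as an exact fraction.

Total count 38 over total exposure 5 shifts.
By Gamma–Poisson conjugacy, the posterior is Gamma(α + Σx, β + Σt) = Gamma(10 + 38, 17 + 5) = Gamma(48, 22).
Posterior mode = (α'−1)/β' = 47/22.

47/22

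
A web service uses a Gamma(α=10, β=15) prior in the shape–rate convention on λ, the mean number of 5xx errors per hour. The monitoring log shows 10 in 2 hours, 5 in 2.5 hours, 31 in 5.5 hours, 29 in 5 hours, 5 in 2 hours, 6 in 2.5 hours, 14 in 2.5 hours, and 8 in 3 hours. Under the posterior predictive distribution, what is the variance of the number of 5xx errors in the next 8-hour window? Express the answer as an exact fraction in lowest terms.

708/25

Total count: 10 + 5 + 31 + 29 + 5 + 6 + 14 + 8 = 108.
Total exposure: 2 + 2.5 + 5.5 + 5 + 2 + 2.5 + 2.5 + 3 = 25 hours.
By Gamma–Poisson conjugacy, the posterior is Gamma(α + Σx, β + Σt) = Gamma(10 + 108, 15 + 25) = Gamma(118, 40).
The posterior predictive for a window of length T is Negative Binomial with variance T·α'·(β'+T)/β'² = 8·118·48/1600 = 708/25.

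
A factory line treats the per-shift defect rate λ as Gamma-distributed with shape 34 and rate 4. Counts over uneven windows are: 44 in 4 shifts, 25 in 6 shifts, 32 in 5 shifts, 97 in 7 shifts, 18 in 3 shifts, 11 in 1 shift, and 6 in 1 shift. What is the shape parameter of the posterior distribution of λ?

267

Total count: 44 + 25 + 32 + 97 + 18 + 11 + 6 = 233.
Total exposure: 4 + 6 + 5 + 7 + 3 + 1 + 1 = 27 shifts.
By Gamma–Poisson conjugacy, the posterior is Gamma(α + Σx, β + Σt) = Gamma(34 + 233, 4 + 27) = Gamma(267, 31).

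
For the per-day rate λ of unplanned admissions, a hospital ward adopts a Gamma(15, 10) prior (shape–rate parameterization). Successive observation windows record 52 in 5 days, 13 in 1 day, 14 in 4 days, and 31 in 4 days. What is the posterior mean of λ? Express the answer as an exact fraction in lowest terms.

Total count: 52 + 13 + 14 + 31 = 110.
Total exposure: 5 + 1 + 4 + 4 = 14 days.
Conjugate update: add total count to the shape and total exposure to the rate, giving Gamma(125, 24).
Posterior mean = α'/β' = 125/24.

125/24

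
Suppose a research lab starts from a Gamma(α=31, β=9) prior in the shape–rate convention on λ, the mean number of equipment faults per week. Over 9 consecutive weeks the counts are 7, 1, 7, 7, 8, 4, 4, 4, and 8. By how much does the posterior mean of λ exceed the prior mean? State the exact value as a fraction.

Total count: 7 + 1 + 7 + 7 + 8 + 4 + 4 + 4 + 8 = 50.
Total exposure: 9 weeks.
By Gamma–Poisson conjugacy, the posterior is Gamma(α + Σx, β + Σt) = Gamma(31 + 50, 9 + 9) = Gamma(81, 18).
Posterior mean = 81/18 = 9/2; prior mean = 31/9 = 31/9. Difference = 9/2 − 31/9 = 19/18.

19/18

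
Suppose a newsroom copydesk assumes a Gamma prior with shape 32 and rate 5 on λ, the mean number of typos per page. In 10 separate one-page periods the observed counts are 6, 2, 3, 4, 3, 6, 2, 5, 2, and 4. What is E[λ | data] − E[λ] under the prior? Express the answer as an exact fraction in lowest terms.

-9/5

Total count: 6 + 2 + 3 + 4 + 3 + 6 + 2 + 5 + 2 + 4 = 37.
Total exposure: 10 pages.
By Gamma–Poisson conjugacy, the posterior is Gamma(α + Σx, β + Σt) = Gamma(32 + 37, 5 + 10) = Gamma(69, 15).
Posterior mean = 69/15 = 23/5; prior mean = 32/5 = 32/5. Difference = 23/5 − 32/5 = -9/5.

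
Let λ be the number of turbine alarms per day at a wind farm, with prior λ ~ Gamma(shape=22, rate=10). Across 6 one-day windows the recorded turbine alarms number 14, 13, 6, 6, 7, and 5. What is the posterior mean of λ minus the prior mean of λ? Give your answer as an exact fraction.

Total count: 14 + 13 + 6 + 6 + 7 + 5 = 51.
Total exposure: 6 days.
Posterior: α' = 22 + 51 = 73, β' = 10 + 6 = 16.
Posterior mean = 73/16 = 73/16; prior mean = 22/10 = 11/5. Difference = 73/16 − 11/5 = 189/80.

189/80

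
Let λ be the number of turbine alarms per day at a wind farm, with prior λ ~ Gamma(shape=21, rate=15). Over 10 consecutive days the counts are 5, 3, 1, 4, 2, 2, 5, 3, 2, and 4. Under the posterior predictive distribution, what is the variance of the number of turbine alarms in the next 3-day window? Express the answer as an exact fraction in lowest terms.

4368/625

Total count: 5 + 3 + 1 + 4 + 2 + 2 + 5 + 3 + 2 + 4 = 31.
Total exposure: 10 days.
Posterior: α' = 21 + 31 = 52, β' = 15 + 10 = 25.
The posterior predictive for a window of length T is Negative Binomial with variance T·α'·(β'+T)/β'² = 3·52·28/625 = 4368/625.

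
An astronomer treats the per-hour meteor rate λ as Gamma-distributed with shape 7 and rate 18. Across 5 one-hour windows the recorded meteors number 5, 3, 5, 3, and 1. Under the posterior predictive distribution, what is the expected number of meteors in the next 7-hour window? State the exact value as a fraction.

168/23

Total count: 5 + 3 + 5 + 3 + 1 = 17.
Total exposure: 5 hours.
By Gamma–Poisson conjugacy, the posterior is Gamma(α + Σx, β + Σt) = Gamma(7 + 17, 18 + 5) = Gamma(24, 23).
Predictive mean over a 7-hour window = T·E[λ|data] = 7·24/23 = 168/23.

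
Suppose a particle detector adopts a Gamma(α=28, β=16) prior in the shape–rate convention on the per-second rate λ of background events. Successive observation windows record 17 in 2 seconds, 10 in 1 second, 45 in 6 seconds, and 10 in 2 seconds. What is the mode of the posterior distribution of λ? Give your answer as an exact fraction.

Total count: 17 + 10 + 45 + 10 = 82.
Total exposure: 2 + 1 + 6 + 2 = 11 seconds.
The Gamma prior is conjugate for the Poisson rate, so λ | data ~ Gamma(28+82, 16+11) = Gamma(110, 27).
Posterior mode = (α'−1)/β' = 109/27.

109/27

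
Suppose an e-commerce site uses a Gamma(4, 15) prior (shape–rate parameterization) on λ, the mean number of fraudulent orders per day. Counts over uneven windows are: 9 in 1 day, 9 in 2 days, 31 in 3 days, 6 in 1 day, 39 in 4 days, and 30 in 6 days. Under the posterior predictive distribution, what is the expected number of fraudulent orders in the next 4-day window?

16

Total count: 9 + 9 + 31 + 6 + 39 + 30 = 124.
Total exposure: 1 + 2 + 3 + 1 + 4 + 6 = 17 days.
Conjugate update: add total count to the shape and total exposure to the rate, giving Gamma(128, 32).
Predictive mean over a 4-day window = T·E[λ|data] = 4·128/32 = 16.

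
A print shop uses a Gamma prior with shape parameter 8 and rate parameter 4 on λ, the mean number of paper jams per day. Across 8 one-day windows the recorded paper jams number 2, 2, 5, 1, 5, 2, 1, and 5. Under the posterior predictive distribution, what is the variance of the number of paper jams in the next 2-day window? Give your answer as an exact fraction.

Total count: 2 + 2 + 5 + 1 + 5 + 2 + 1 + 5 = 23.
Total exposure: 8 days.
Conjugate update: add total count to the shape and total exposure to the rate, giving Gamma(31, 12).
The posterior predictive for a window of length T is Negative Binomial with variance T·α'·(β'+T)/β'² = 2·31·14/144 = 217/36.

217/36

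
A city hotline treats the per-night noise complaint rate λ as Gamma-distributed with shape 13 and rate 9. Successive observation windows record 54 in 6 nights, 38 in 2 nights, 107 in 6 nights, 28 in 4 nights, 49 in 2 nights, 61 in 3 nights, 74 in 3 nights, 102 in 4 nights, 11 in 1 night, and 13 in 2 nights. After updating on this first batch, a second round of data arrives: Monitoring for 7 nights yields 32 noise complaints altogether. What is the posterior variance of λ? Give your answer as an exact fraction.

Total count: 54 + 38 + 107 + 28 + 49 + 61 + 74 + 102 + 11 + 13 = 537.
Total exposure: 6 + 2 + 6 + 4 + 2 + 3 + 3 + 4 + 1 + 2 = 33 nights.
After the first batch: Gamma(13 + 537, 9 + 33) = Gamma(550, 42).
Total count 32 over total exposure 7 nights.
After the second batch: Gamma(550 + 32, 42 + 7) = Gamma(582, 49).
Posterior variance = α'/β'² = 582/2401.

582/2401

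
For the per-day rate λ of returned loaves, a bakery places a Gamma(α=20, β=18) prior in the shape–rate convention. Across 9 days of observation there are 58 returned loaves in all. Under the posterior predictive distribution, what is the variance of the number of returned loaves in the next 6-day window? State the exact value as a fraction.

572/27

Total count 58 over total exposure 9 days.
The Gamma prior is conjugate for the Poisson rate, so λ | data ~ Gamma(20+58, 18+9) = Gamma(78, 27).
The posterior predictive for a window of length T is Negative Binomial with variance T·α'·(β'+T)/β'² = 6·78·33/729 = 572/27.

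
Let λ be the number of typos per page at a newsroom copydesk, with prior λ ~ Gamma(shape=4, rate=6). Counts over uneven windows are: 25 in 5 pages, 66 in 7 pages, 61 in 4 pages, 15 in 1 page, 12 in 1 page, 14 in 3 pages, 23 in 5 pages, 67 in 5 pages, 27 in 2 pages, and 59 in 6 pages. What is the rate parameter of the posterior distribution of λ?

45

Total count: 25 + 66 + 61 + 15 + 12 + 14 + 23 + 67 + 27 + 59 = 369.
Total exposure: 5 + 7 + 4 + 1 + 1 + 3 + 5 + 5 + 2 + 6 = 39 pages.
Posterior: α' = 4 + 369 = 373, β' = 6 + 39 = 45.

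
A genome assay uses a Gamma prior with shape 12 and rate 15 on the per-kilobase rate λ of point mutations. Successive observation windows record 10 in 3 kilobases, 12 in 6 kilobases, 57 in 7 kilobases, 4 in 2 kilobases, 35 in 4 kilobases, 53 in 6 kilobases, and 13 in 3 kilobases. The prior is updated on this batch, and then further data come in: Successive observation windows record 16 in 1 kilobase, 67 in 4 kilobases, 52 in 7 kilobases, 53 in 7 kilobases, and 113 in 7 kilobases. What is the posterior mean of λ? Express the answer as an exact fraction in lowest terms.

Total count: 10 + 12 + 57 + 4 + 35 + 53 + 13 = 184.
Total exposure: 3 + 6 + 7 + 2 + 4 + 6 + 3 = 31 kilobases.
After the first batch: Gamma(12 + 184, 15 + 31) = Gamma(196, 46).
Total count: 16 + 67 + 52 + 53 + 113 = 301.
Total exposure: 1 + 4 + 7 + 7 + 7 = 26 kilobases.
After the second batch: Gamma(196 + 301, 46 + 26) = Gamma(497, 72).
Posterior mean = α'/β' = 497/72.

497/72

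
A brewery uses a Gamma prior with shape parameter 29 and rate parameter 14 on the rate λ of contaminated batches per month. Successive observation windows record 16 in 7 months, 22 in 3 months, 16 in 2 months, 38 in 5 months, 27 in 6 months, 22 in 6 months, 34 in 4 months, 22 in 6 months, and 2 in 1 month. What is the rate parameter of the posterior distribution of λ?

Total count: 16 + 22 + 16 + 38 + 27 + 22 + 34 + 22 + 2 = 199.
Total exposure: 7 + 3 + 2 + 5 + 6 + 6 + 4 + 6 + 1 = 40 months.
Conjugate update: add total count to the shape and total exposure to the rate, giving Gamma(228, 54).

54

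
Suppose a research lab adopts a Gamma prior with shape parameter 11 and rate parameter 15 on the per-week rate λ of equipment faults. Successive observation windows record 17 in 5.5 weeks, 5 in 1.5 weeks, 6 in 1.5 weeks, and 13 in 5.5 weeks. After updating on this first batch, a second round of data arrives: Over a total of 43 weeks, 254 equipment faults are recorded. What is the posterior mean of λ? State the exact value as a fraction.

Total count: 17 + 5 + 6 + 13 = 41.
Total exposure: 5.5 + 1.5 + 1.5 + 5.5 = 14 weeks.
After the first batch: Gamma(11 + 41, 15 + 14) = Gamma(52, 29).
Total count 254 over total exposure 43 weeks.
After the second batch: Gamma(52 + 254, 29 + 43) = Gamma(306, 72).
Posterior mean = α'/β' = 306/72 = 17/4.

17/4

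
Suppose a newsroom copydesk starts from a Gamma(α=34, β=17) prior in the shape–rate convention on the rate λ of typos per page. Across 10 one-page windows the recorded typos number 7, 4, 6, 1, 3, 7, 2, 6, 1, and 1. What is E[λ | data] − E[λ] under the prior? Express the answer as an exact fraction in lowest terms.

Total count: 7 + 4 + 6 + 1 + 3 + 7 + 2 + 6 + 1 + 1 = 38.
Total exposure: 10 pages.
Posterior: α' = 34 + 38 = 72, β' = 17 + 10 = 27.
Posterior mean = 72/27 = 8/3; prior mean = 34/17 = 2. Difference = 8/3 − 2 = 2/3.

2/3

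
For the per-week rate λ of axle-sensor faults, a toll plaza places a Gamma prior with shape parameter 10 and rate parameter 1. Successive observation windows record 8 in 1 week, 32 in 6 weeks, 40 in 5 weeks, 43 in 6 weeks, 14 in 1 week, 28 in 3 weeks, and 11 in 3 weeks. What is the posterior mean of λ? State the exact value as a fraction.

Total count: 8 + 32 + 40 + 43 + 14 + 28 + 11 = 176.
Total exposure: 1 + 6 + 5 + 6 + 1 + 3 + 3 = 25 weeks.
The Gamma prior is conjugate for the Poisson rate, so λ | data ~ Gamma(10+176, 1+25) = Gamma(186, 26).
Posterior mean = α'/β' = 186/26 = 93/13.

93/13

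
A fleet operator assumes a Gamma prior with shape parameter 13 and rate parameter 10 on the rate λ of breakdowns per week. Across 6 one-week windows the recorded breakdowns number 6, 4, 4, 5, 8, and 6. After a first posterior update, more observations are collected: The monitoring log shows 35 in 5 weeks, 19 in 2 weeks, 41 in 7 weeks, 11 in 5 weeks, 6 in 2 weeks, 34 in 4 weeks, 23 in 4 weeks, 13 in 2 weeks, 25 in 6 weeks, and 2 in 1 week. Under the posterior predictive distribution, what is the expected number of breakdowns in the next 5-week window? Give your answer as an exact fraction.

Total count: 6 + 4 + 4 + 5 + 8 + 6 = 33.
Total exposure: 6 weeks.
After the first batch: Gamma(13 + 33, 10 + 6) = Gamma(46, 16).
Total count: 35 + 19 + 41 + 11 + 6 + 34 + 23 + 13 + 25 + 2 = 209.
Total exposure: 5 + 2 + 7 + 5 + 2 + 4 + 4 + 2 + 6 + 1 = 38 weeks.
After the second batch: Gamma(46 + 209, 16 + 38) = Gamma(255, 54).
Predictive mean over a 5-week window = T·E[λ|data] = 5·255/54 = 425/18.

425/18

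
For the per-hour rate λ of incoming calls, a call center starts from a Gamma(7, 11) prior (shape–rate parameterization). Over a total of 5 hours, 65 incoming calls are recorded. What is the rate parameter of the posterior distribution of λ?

Total count 65 over total exposure 5 hours.
Conjugate update: add total count to the shape and total exposure to the rate, giving Gamma(72, 16).

16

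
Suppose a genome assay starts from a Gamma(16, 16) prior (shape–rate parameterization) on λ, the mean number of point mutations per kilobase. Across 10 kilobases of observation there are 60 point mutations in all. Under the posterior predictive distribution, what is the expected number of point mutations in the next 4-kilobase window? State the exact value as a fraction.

152/13

Total count 60 over total exposure 10 kilobases.
Conjugate update: add total count to the shape and total exposure to the rate, giving Gamma(76, 26).
Predictive mean over a 4-kilobase window = T·E[λ|data] = 4·76/26 = 152/13.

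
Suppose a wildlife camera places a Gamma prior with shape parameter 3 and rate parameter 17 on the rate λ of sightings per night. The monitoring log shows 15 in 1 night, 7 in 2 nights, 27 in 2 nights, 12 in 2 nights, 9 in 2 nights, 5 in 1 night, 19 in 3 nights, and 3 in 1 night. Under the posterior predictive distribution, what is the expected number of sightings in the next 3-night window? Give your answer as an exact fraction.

Total count: 15 + 7 + 27 + 12 + 9 + 5 + 19 + 3 = 97.
Total exposure: 1 + 2 + 2 + 2 + 2 + 1 + 3 + 1 = 14 nights.
The Gamma prior is conjugate for the Poisson rate, so λ | data ~ Gamma(3+97, 17+14) = Gamma(100, 31).
Predictive mean over a 3-night window = T·E[λ|data] = 3·100/31 = 300/31.

300/31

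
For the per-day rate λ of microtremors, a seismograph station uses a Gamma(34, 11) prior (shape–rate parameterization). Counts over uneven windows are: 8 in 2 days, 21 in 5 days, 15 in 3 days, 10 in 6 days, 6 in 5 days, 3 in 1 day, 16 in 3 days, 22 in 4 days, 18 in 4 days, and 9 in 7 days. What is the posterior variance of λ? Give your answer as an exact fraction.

Total count: 8 + 21 + 15 + 10 + 6 + 3 + 16 + 22 + 18 + 9 = 128.
Total exposure: 2 + 5 + 3 + 6 + 5 + 1 + 3 + 4 + 4 + 7 = 40 days.
Posterior: α' = 34 + 128 = 162, β' = 11 + 40 = 51.
Posterior variance = α'/β'² = 162/2601 = 18/289.

18/289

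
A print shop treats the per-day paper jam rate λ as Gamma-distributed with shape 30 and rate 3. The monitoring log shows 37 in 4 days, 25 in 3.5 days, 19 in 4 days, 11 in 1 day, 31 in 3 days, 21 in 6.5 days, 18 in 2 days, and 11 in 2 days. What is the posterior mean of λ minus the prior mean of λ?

-3

Total count: 37 + 25 + 19 + 11 + 31 + 21 + 18 + 11 = 173.
Total exposure: 4 + 3.5 + 4 + 1 + 3 + 6.5 + 2 + 2 = 26 days.
By Gamma–Poisson conjugacy, the posterior is Gamma(α + Σx, β + Σt) = Gamma(30 + 173, 3 + 26) = Gamma(203, 29).
Posterior mean = 203/29 = 7; prior mean = 30/3 = 10. Difference = 7 − 10 = -3.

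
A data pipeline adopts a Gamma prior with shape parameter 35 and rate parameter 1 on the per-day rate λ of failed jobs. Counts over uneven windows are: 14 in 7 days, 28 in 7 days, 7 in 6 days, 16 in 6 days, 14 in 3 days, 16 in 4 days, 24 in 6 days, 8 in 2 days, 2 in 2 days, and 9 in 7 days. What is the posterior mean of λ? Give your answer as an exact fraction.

173/51

Total count: 14 + 28 + 7 + 16 + 14 + 16 + 24 + 8 + 2 + 9 = 138.
Total exposure: 7 + 7 + 6 + 6 + 3 + 4 + 6 + 2 + 2 + 7 = 50 days.
Gamma(α, β) with Poisson data over total exposure Σt gives posterior Gamma(α+Σx, β+Σt) = Gamma(173, 51).
Posterior mean = α'/β' = 173/51.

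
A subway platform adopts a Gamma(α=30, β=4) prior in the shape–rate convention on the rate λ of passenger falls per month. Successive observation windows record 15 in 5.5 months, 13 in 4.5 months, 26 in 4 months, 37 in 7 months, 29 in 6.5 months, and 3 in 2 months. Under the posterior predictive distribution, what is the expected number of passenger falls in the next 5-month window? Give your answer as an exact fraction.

1530/67

Total count: 15 + 13 + 26 + 37 + 29 + 3 = 123.
Total exposure: 5.5 + 4.5 + 4 + 7 + 6.5 + 2 = 29.5 months.
By Gamma–Poisson conjugacy, the posterior is Gamma(α + Σx, β + Σt) = Gamma(30 + 123, 4 + 29.5) = Gamma(153, 67/2).
Predictive mean over a 5-month window = T·E[λ|data] = 5·153/(67/2) = 1530/67.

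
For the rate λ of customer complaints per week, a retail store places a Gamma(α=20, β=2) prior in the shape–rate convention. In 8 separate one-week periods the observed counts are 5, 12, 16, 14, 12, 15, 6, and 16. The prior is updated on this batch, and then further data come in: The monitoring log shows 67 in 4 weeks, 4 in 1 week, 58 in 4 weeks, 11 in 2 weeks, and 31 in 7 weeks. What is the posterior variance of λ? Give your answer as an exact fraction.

41/112

Total count: 5 + 12 + 16 + 14 + 12 + 15 + 6 + 16 = 96.
Total exposure: 8 weeks.
After the first batch: Gamma(20 + 96, 2 + 8) = Gamma(116, 10).
Total count: 67 + 4 + 58 + 11 + 31 = 171.
Total exposure: 4 + 1 + 4 + 2 + 7 = 18 weeks.
After the second batch: Gamma(116 + 171, 10 + 18) = Gamma(287, 28).
Posterior variance = α'/β'² = 287/784 = 41/112.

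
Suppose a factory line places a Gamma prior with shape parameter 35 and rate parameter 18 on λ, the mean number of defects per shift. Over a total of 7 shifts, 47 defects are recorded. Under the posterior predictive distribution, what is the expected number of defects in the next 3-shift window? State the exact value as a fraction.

Total count 47 over total exposure 7 shifts.
Gamma(α, β) with Poisson data over total exposure Σt gives posterior Gamma(α+Σx, β+Σt) = Gamma(82, 25).
Predictive mean over a 3-shift window = T·E[λ|data] = 3·82/25 = 246/25.

246/25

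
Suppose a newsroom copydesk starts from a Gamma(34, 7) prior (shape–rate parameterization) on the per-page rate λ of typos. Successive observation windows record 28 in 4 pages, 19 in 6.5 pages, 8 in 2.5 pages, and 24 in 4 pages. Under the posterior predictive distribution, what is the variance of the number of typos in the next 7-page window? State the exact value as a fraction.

Total count: 28 + 19 + 8 + 24 = 79.
Total exposure: 4 + 6.5 + 2.5 + 4 = 17 pages.
Posterior: α' = 34 + 79 = 113, β' = 7 + 17 = 24.
The posterior predictive for a window of length T is Negative Binomial with variance T·α'·(β'+T)/β'² = 7·113·31/576 = 24521/576.

24521/576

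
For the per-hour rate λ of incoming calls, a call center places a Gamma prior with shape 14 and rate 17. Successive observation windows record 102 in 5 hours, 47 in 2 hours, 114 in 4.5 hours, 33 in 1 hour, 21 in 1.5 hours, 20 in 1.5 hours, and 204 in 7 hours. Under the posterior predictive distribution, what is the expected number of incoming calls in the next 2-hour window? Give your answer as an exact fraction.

2220/79

Total count: 102 + 47 + 114 + 33 + 21 + 20 + 204 = 541.
Total exposure: 5 + 2 + 4.5 + 1 + 1.5 + 1.5 + 7 = 22.5 hours.
Gamma(α, β) with Poisson data over total exposure Σt gives posterior Gamma(α+Σx, β+Σt) = Gamma(555, 79/2).
Predictive mean over a 2-hour window = T·E[λ|data] = 2·555/(79/2) = 2220/79.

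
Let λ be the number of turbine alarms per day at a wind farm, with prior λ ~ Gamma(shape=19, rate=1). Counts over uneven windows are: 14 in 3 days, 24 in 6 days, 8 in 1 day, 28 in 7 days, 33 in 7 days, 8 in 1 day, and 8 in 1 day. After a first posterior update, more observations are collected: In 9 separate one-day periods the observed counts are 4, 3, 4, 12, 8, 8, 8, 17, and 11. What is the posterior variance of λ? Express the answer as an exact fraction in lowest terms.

217/1296

Total count: 14 + 24 + 8 + 28 + 33 + 8 + 8 = 123.
Total exposure: 3 + 6 + 1 + 7 + 7 + 1 + 1 = 26 days.
After the first batch: Gamma(19 + 123, 1 + 26) = Gamma(142, 27).
Total count: 4 + 3 + 4 + 12 + 8 + 8 + 8 + 17 + 11 = 75.
Total exposure: 9 days.
After the second batch: Gamma(142 + 75, 27 + 9) = Gamma(217, 36).
Posterior variance = α'/β'² = 217/1296.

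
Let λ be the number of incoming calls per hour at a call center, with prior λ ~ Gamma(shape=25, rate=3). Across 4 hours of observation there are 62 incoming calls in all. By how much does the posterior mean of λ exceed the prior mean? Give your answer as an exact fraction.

86/21

Total count 62 over total exposure 4 hours.
Gamma(α, β) with Poisson data over total exposure Σt gives posterior Gamma(α+Σx, β+Σt) = Gamma(87, 7).
Posterior mean = 87/7 = 87/7; prior mean = 25/3 = 25/3. Difference = 87/7 − 25/3 = 86/21.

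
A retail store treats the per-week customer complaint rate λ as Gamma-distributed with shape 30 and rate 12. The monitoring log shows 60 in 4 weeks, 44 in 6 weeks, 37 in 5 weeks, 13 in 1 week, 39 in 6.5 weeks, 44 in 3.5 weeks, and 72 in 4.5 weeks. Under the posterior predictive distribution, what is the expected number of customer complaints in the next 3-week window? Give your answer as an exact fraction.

Total count: 60 + 44 + 37 + 13 + 39 + 44 + 72 = 309.
Total exposure: 4 + 6 + 5 + 1 + 6.5 + 3.5 + 4.5 = 30.5 weeks.
By Gamma–Poisson conjugacy, the posterior is Gamma(α + Σx, β + Σt) = Gamma(30 + 309, 12 + 30.5) = Gamma(339, 85/2).
Predictive mean over a 3-week window = T·E[λ|data] = 3·339/(85/2) = 2034/85.

2034/85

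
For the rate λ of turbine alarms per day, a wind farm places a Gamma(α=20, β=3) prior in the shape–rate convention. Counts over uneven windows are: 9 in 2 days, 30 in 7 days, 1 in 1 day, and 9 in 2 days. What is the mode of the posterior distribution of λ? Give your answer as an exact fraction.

Total count: 9 + 30 + 1 + 9 = 49.
Total exposure: 2 + 7 + 1 + 2 = 12 days.
Gamma(α, β) with Poisson data over total exposure Σt gives posterior Gamma(α+Σx, β+Σt) = Gamma(69, 15).
Posterior mode = (α'−1)/β' = 68/15.

68/15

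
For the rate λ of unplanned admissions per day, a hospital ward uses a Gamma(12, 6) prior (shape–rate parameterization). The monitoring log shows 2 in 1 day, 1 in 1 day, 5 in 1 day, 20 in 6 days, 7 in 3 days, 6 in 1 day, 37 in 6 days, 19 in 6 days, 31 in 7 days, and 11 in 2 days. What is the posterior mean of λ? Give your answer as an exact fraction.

151/40

Total count: 2 + 1 + 5 + 20 + 7 + 6 + 37 + 19 + 31 + 11 = 139.
Total exposure: 1 + 1 + 1 + 6 + 3 + 1 + 6 + 6 + 7 + 2 = 34 days.
Posterior: α' = 12 + 139 = 151, β' = 6 + 34 = 40.
Posterior mean = α'/β' = 151/40.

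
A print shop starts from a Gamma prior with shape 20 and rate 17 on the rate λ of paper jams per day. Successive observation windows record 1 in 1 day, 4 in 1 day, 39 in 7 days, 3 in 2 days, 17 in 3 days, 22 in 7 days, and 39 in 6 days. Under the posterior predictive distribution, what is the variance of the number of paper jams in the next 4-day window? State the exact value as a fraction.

Total count: 1 + 4 + 39 + 3 + 17 + 22 + 39 = 125.
Total exposure: 1 + 1 + 7 + 2 + 3 + 7 + 6 = 27 days.
The Gamma prior is conjugate for the Poisson rate, so λ | data ~ Gamma(20+125, 17+27) = Gamma(145, 44).
The posterior predictive for a window of length T is Negative Binomial with variance T·α'·(β'+T)/β'² = 4·145·48/1936 = 1740/121.

1740/121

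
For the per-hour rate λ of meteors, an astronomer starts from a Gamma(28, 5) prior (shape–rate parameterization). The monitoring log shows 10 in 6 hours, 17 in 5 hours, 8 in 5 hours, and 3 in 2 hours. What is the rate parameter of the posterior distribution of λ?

Total count: 10 + 17 + 8 + 3 = 38.
Total exposure: 6 + 5 + 5 + 2 = 18 hours.
Posterior: α' = 28 + 38 = 66, β' = 5 + 18 = 23.

23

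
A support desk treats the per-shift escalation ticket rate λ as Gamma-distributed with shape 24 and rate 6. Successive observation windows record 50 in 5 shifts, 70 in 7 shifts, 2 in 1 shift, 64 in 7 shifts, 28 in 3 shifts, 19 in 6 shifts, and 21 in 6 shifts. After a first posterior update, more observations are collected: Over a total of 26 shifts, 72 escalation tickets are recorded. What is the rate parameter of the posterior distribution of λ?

67

Total count: 50 + 70 + 2 + 64 + 28 + 19 + 21 = 254.
Total exposure: 5 + 7 + 1 + 7 + 3 + 6 + 6 = 35 shifts.
After the first batch: Gamma(24 + 254, 6 + 35) = Gamma(278, 41).
Total count 72 over total exposure 26 shifts.
After the second batch: Gamma(278 + 72, 41 + 26) = Gamma(350, 67).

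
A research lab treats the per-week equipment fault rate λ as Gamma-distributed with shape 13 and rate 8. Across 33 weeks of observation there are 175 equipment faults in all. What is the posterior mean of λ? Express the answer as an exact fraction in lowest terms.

188/41

Total count 175 over total exposure 33 weeks.
Posterior: α' = 13 + 175 = 188, β' = 8 + 33 = 41.
Posterior mean = α'/β' = 188/41.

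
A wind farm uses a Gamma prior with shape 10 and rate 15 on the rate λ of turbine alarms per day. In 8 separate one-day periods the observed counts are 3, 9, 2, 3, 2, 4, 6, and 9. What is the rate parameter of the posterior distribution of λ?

23

Total count: 3 + 9 + 2 + 3 + 2 + 4 + 6 + 9 = 38.
Total exposure: 8 days.
By Gamma–Poisson conjugacy, the posterior is Gamma(α + Σx, β + Σt) = Gamma(10 + 38, 15 + 8) = Gamma(48, 23).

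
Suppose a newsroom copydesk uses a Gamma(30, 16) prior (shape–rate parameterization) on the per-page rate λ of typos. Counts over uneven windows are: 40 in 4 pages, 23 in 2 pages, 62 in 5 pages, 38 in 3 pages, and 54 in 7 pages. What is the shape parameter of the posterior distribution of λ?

Total count: 40 + 23 + 62 + 38 + 54 = 217.
Total exposure: 4 + 2 + 5 + 3 + 7 = 21 pages.
The Gamma prior is conjugate for the Poisson rate, so λ | data ~ Gamma(30+217, 16+21) = Gamma(247, 37).

247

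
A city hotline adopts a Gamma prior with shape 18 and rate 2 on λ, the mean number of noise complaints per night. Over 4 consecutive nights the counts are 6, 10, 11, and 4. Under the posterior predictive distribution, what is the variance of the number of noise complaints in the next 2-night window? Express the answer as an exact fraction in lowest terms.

196/9

Total count: 6 + 10 + 11 + 4 = 31.
Total exposure: 4 nights.
The Gamma prior is conjugate for the Poisson rate, so λ | data ~ Gamma(18+31, 2+4) = Gamma(49, 6).
The posterior predictive for a window of length T is Negative Binomial with variance T·α'·(β'+T)/β'² = 2·49·8/36 = 196/9.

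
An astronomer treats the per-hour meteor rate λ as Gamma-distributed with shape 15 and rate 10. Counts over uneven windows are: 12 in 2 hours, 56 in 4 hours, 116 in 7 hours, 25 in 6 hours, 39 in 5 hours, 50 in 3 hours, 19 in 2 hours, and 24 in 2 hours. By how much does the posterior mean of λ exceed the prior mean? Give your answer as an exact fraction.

589/82

Total count: 12 + 56 + 116 + 25 + 39 + 50 + 19 + 24 = 341.
Total exposure: 2 + 4 + 7 + 6 + 5 + 3 + 2 + 2 = 31 hours.
The Gamma prior is conjugate for the Poisson rate, so λ | data ~ Gamma(15+341, 10+31) = Gamma(356, 41).
Posterior mean = 356/41 = 356/41; prior mean = 15/10 = 3/2. Difference = 356/41 − 3/2 = 589/82.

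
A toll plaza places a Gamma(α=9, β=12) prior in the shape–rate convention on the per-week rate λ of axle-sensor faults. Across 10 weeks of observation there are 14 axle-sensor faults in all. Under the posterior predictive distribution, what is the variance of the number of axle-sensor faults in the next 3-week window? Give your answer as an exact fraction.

1725/484

Total count 14 over total exposure 10 weeks.
By Gamma–Poisson conjugacy, the posterior is Gamma(α + Σx, β + Σt) = Gamma(9 + 14, 12 + 10) = Gamma(23, 22).
The posterior predictive for a window of length T is Negative Binomial with variance T·α'·(β'+T)/β'² = 3·23·25/484 = 1725/484.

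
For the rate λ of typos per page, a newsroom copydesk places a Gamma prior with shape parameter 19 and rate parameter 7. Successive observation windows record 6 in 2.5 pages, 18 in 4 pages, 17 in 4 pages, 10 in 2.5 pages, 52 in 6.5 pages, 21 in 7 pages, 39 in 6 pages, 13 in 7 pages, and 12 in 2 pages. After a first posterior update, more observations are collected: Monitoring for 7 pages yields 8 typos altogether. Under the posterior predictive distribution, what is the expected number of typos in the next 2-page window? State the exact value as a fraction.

860/111

Total count: 6 + 18 + 17 + 10 + 52 + 21 + 39 + 13 + 12 = 188.
Total exposure: 2.5 + 4 + 4 + 2.5 + 6.5 + 7 + 6 + 7 + 2 = 41.5 pages.
After the first batch: Gamma(19 + 188, 7 + 41.5) = Gamma(207, 97/2).
Total count 8 over total exposure 7 pages.
After the second batch: Gamma(207 + 8, 97/2 + 7) = Gamma(215, 111/2).
Predictive mean over a 2-page window = T·E[λ|data] = 2·215/(111/2) = 860/111.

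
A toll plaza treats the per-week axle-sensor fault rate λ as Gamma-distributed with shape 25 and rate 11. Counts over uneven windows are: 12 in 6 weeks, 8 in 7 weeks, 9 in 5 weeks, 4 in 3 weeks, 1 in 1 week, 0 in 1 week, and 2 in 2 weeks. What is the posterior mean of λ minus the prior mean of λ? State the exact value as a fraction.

Total count: 12 + 8 + 9 + 4 + 1 + 0 + 2 = 36.
Total exposure: 6 + 7 + 5 + 3 + 1 + 1 + 2 = 25 weeks.
Conjugate update: add total count to the shape and total exposure to the rate, giving Gamma(61, 36).
Posterior mean = 61/36 = 61/36; prior mean = 25/11 = 25/11. Difference = 61/36 − 25/11 = -229/396.

-229/396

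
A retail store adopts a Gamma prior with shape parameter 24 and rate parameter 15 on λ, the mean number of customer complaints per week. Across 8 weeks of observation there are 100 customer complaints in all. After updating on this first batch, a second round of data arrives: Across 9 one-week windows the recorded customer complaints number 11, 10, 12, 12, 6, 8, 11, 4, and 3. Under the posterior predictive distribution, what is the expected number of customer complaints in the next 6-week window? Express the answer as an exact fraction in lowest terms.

Total count 100 over total exposure 8 weeks.
After the first batch: Gamma(24 + 100, 15 + 8) = Gamma(124, 23).
Total count: 11 + 10 + 12 + 12 + 6 + 8 + 11 + 4 + 3 = 77.
Total exposure: 9 weeks.
After the second batch: Gamma(124 + 77, 23 + 9) = Gamma(201, 32).
Predictive mean over a 6-week window = T·E[λ|data] = 6·201/32 = 603/16.

603/16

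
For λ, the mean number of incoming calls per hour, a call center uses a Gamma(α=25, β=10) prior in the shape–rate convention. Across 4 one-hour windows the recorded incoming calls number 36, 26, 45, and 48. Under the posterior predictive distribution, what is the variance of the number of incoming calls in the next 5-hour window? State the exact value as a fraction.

Total count: 36 + 26 + 45 + 48 = 155.
Total exposure: 4 hours.
Posterior: α' = 25 + 155 = 180, β' = 10 + 4 = 14.
The posterior predictive for a window of length T is Negative Binomial with variance T·α'·(β'+T)/β'² = 5·180·19/196 = 4275/49.

4275/49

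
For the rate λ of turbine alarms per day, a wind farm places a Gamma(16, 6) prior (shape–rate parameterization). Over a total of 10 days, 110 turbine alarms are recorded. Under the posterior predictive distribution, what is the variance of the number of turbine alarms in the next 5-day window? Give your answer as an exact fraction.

Total count 110 over total exposure 10 days.
Posterior: α' = 16 + 110 = 126, β' = 6 + 10 = 16.
The posterior predictive for a window of length T is Negative Binomial with variance T·α'·(β'+T)/β'² = 5·126·21/256 = 6615/128.

6615/128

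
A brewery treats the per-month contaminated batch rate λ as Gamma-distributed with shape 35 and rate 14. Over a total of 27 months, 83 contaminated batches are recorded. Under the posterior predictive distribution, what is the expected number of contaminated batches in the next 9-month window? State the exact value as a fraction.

1062/41

Total count 83 over total exposure 27 months.
The Gamma prior is conjugate for the Poisson rate, so λ | data ~ Gamma(35+83, 14+27) = Gamma(118, 41).
Predictive mean over a 9-month window = T·E[λ|data] = 9·118/41 = 1062/41.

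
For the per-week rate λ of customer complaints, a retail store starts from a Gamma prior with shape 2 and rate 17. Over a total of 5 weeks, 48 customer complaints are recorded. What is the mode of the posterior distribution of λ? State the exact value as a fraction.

49/22

Total count 48 over total exposure 5 weeks.
Conjugate update: add total count to the shape and total exposure to the rate, giving Gamma(50, 22).
Posterior mode = (α'−1)/β' = 49/22.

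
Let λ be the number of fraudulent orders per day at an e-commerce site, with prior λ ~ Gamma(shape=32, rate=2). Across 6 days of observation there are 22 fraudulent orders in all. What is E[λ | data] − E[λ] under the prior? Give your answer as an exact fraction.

Total count 22 over total exposure 6 days.
Gamma(α, β) with Poisson data over total exposure Σt gives posterior Gamma(α+Σx, β+Σt) = Gamma(54, 8).
Posterior mean = 54/8 = 27/4; prior mean = 32/2 = 16. Difference = 27/4 − 16 = -37/4.

-37/4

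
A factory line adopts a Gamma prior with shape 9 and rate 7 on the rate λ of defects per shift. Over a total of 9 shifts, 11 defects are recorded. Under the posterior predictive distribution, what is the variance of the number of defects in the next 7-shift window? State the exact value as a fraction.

Total count 11 over total exposure 9 shifts.
Posterior: α' = 9 + 11 = 20, β' = 7 + 9 = 16.
The posterior predictive for a window of length T is Negative Binomial with variance T·α'·(β'+T)/β'² = 7·20·23/256 = 805/64.

805/64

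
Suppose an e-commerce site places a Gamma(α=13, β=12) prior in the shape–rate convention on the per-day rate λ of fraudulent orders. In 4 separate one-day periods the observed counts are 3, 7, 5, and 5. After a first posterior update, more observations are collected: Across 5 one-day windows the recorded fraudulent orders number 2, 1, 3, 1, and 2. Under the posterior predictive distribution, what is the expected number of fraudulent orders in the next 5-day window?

Total count: 3 + 7 + 5 + 5 = 20.
Total exposure: 4 days.
After the first batch: Gamma(13 + 20, 12 + 4) = Gamma(33, 16).
Total count: 2 + 1 + 3 + 1 + 2 = 9.
Total exposure: 5 days.
After the second batch: Gamma(33 + 9, 16 + 5) = Gamma(42, 21).
Predictive mean over a 5-day window = T·E[λ|data] = 5·42/21 = 10.

10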